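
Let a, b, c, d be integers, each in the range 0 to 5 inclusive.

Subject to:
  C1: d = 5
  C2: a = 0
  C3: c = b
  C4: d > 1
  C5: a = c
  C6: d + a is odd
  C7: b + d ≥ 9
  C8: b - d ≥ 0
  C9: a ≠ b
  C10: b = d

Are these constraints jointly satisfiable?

Unsatisfiable

Constraint 2 fixes a = 0 and constraint 1 fixes d = 5. Constraints 3, 5, and 10 give a = c = b = d, so a = d. But 0 ≠ 5 — contradiction.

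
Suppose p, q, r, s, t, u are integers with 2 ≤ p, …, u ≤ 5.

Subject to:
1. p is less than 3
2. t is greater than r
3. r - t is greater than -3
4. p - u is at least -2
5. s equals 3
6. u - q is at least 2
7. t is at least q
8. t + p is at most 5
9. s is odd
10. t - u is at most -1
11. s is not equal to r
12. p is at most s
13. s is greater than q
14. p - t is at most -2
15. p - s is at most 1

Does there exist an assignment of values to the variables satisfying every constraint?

Unsatisfiable

Constraints 4, 10, and 14 give t − p ≥ 2, p − u ≥ -2, u − t ≥ 1.
Adding all 3 inequalities: the left sides telescope to 0, and the right sides sum to 2 + (-2) + 1 = 1. So 0 ≥ 1, which is false.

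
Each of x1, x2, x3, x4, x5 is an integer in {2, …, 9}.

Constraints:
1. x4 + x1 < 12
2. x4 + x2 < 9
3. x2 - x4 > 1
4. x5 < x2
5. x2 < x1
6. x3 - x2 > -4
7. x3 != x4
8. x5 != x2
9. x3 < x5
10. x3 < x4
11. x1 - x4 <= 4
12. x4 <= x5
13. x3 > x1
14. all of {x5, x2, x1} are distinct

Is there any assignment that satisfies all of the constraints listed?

Constraints 4, 5, 10, 12, and 13 give x3 < x4, x4 ≤ x5, x5 < x2, x2 < x1, x1 < x3. Chaining: x3 < x4 ≤ x5 < x2 < x1 < x3, which forces x3 < x3 — impossible.

Unsatisfiable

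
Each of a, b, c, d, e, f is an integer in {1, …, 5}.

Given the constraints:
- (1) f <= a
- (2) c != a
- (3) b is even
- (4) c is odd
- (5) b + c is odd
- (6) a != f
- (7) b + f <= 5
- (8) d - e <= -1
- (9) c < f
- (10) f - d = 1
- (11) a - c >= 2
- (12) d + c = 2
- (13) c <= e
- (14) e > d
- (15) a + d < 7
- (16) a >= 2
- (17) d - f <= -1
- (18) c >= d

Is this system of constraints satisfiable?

One satisfying assignment is a = 5, b = 2, c = 1, d = 1, e = 5, f = 2.
For the less obvious constraints — constraint 7: b + f = 4; constraint 8: d - e = -4 — and the others hold by inspection.

Satisfiable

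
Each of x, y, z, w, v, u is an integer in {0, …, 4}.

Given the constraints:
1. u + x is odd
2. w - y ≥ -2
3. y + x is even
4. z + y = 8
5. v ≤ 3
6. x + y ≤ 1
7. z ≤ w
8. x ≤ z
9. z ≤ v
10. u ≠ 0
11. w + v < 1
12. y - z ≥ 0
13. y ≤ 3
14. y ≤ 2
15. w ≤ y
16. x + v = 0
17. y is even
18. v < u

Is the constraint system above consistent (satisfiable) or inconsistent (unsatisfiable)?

Unsatisfiable

From constraints 5 and 9: z ≤ v ≤ 3. From constraint 13: y ≤ 3. Hence z + y ≤ 6. But constraint 4 requires z + y = 8, and 8 > 6. Contradiction.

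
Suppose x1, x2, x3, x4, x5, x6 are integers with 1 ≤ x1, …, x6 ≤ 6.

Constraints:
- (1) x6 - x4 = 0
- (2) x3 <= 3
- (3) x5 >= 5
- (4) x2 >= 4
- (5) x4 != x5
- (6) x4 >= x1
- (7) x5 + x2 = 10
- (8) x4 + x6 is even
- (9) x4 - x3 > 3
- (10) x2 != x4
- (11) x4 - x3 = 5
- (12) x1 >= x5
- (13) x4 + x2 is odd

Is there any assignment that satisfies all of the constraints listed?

Satisfiable

Setting (x1, x2, x3, x4, x5, x6) = (6, 5, 1, 6, 5, 6) satisfies everything: constraint 1: x6 - x4 = 0; constraint 7: x5 + x2 = 10, and the others follow.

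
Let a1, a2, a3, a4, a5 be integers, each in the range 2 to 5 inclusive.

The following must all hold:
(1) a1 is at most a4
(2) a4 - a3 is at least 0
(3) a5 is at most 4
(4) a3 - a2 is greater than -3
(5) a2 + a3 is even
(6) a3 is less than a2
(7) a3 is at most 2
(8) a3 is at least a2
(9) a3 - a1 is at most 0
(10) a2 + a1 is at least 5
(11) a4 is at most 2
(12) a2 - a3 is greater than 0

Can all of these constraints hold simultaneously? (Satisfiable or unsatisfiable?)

From constraints 7 and 8: a2 ≤ a3 ≤ 2. From constraints 1 and 11: a1 ≤ a4 ≤ 2. Hence a2 + a1 ≤ 4. But constraint 10 requires a2 + a1 ≥ 5, and 5 > 4. Contradiction.

Unsatisfiable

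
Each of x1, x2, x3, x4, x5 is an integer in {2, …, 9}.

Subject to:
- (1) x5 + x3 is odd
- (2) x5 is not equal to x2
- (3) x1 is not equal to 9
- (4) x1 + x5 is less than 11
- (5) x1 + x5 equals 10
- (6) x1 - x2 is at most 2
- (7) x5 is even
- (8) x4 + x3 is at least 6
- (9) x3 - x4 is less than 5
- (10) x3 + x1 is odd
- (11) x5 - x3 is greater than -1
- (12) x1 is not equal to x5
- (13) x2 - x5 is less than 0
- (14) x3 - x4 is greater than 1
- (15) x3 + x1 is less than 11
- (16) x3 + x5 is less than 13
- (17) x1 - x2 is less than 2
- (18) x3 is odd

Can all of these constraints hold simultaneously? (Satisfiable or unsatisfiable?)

Try x1 = 4, x2 = 3, x3 = 5, x4 = 3, x5 = 6.
Check constraint 4: x1 + x5 = 10; constraint 5: x1 + x5 = 10; constraint 6: x1 - x2 = 1. The remaining constraints are straightforward to verify.

Satisfiable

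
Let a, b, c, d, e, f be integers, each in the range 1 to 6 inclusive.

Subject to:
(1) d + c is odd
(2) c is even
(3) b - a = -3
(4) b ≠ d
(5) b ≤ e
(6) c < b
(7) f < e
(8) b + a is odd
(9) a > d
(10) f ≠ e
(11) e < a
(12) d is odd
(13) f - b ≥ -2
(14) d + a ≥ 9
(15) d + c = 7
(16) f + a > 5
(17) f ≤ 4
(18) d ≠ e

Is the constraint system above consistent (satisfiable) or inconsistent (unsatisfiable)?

Take a = 6, b = 3, c = 2, d = 5, e = 4, f = 2. Then constraint 3: b - a = -3; constraint 13: f - b = -1; constraint 14: d + a = 11, and every other listed constraint is also met.

Satisfiable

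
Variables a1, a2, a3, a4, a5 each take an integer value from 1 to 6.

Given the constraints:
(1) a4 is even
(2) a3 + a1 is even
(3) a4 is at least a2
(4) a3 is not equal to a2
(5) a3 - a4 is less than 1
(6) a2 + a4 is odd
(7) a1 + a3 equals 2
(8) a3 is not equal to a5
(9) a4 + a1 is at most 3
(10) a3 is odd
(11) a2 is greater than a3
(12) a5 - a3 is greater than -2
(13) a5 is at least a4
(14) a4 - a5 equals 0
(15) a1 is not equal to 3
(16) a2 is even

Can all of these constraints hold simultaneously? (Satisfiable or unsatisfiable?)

Constraint 16 makes a2 even and constraint 1 makes a4 even, so a2 + a4 must be even. Constraint 6 says a2 + a4 is odd — contradiction.

Unsatisfiable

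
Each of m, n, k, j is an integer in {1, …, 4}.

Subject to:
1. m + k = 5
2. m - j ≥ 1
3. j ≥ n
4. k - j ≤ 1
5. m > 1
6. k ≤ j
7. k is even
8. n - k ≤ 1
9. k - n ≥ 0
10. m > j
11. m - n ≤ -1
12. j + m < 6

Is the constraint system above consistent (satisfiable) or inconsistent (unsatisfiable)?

Unsatisfiable

Constraints 2, 4, 9, and 11 give n − m ≥ 1, m − j ≥ 1, j − k ≥ -1, k − n ≥ 0.
Adding all 4 inequalities: the left sides telescope to 0, and the right sides sum to 1 + 1 + (-1) + 0 = 1. So 0 ≥ 1, which is false.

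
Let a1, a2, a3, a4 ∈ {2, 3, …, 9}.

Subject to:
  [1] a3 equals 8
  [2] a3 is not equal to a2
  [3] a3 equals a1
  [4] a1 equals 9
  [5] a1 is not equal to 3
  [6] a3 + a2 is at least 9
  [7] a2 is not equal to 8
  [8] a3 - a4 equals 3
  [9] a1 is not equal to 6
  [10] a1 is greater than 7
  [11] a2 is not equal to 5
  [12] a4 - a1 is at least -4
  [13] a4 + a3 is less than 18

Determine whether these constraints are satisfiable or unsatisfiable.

Constraint 1 fixes a3 = 8 and constraint 4 fixes a1 = 9, but constraint 3 requires a3 = a1. Since 8 ≠ 9, contradiction.

Unsatisfiable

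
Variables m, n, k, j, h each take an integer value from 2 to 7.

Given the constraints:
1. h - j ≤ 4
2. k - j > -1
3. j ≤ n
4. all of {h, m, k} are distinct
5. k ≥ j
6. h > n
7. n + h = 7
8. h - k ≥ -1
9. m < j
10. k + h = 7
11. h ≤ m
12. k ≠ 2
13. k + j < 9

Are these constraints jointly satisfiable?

Constraints 3, 6, 9, and 11 give h ≤ m, m < j, j ≤ n, n < h. Chaining: h ≤ m < j ≤ n < h, which forces h < h — impossible.

Unsatisfiable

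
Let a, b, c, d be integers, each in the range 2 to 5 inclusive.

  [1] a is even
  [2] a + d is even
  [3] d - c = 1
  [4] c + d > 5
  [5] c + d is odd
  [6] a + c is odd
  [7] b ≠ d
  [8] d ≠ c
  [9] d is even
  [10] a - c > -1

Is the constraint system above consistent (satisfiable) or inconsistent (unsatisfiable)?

Satisfiable

Take a = 4, b = 2, c = 3, d = 4. Then constraint 3: d - c = 1; constraint 4: c + d = 7; constraint 10: a - c = 1, and every other listed constraint is also met.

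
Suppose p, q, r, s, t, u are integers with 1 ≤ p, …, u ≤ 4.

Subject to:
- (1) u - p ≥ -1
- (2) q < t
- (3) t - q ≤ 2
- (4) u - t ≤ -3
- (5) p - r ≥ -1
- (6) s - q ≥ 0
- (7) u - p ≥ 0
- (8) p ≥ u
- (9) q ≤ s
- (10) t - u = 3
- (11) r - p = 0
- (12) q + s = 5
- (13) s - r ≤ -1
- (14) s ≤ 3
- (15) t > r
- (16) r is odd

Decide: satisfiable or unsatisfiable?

Constraints 3, 4, 5, 6, 7, and 13 give u − p ≥ 0, p − r ≥ -1, r − s ≥ 1, s − q ≥ 0, q − t ≥ -2, t − u ≥ 3.
Adding all 6 inequalities: the left sides telescope to 0, and the right sides sum to 0 + (-1) + 1 + 0 + (-2) + 3 = 1. So 0 ≥ 1, which is false.

Unsatisfiable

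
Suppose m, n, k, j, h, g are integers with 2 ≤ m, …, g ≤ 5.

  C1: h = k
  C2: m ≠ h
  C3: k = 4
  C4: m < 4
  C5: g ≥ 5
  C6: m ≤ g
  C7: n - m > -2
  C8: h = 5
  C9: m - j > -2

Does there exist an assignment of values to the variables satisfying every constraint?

Constraint 8 fixes h = 5 and constraint 3 fixes k = 4, but constraint 1 requires h = k. Since 5 ≠ 4, contradiction.

Unsatisfiable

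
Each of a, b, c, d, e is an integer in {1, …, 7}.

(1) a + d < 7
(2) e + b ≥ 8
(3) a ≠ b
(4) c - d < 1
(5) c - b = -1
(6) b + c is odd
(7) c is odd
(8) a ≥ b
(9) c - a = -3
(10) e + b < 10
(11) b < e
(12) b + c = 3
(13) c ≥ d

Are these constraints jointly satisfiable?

One satisfying assignment is a = 4, b = 2, c = 1, d = 1, e = 6.
For the less obvious constraints — constraint 1: a + d = 5; constraint 2: e + b = 8 — and the others hold by inspection.

Satisfiable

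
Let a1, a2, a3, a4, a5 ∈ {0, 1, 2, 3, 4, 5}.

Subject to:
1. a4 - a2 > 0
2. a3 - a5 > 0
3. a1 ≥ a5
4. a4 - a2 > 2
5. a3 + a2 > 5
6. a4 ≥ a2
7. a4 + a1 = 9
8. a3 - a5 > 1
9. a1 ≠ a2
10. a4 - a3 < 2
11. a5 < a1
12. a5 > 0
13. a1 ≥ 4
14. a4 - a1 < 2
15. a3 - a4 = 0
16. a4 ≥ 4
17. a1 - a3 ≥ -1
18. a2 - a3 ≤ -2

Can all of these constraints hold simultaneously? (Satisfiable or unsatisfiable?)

Take a1 = 4, a2 = 2, a3 = 5, a4 = 5, a5 = 2. Then constraint 1: a4 - a2 = 3; constraint 2: a3 - a5 = 3, and every other listed constraint is also met.

Satisfiable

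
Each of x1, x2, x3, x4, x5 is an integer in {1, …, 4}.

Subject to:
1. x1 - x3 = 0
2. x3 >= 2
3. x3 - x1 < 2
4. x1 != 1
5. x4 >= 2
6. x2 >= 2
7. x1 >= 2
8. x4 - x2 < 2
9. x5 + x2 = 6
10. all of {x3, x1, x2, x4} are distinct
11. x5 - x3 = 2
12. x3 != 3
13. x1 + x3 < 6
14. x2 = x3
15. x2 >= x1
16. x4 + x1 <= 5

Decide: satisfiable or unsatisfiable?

Constraints 2, 5, 6, and 7 confine each of x3, x1, x2, x4 to the 3 values {2, …, 4} (the domain already gives each ≤ 4).
Constraint 10 requires all 4 of them to be distinct, but only 3 values are available — impossible by the pigeonhole principle.

Unsatisfiable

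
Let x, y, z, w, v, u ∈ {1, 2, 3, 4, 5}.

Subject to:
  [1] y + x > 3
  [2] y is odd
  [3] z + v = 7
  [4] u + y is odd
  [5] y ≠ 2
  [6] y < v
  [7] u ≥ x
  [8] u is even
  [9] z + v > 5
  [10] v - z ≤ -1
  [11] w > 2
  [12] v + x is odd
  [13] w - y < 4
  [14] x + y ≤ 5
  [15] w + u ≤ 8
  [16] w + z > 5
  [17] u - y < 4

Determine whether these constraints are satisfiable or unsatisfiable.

Satisfiable

The assignment x = 4, y = 1, z = 4, w = 3, v = 3, u = 4 works:
  constraint 1 holds since y + x = 5.
  constraint 3 holds since z + v = 7.
The rest check out directly.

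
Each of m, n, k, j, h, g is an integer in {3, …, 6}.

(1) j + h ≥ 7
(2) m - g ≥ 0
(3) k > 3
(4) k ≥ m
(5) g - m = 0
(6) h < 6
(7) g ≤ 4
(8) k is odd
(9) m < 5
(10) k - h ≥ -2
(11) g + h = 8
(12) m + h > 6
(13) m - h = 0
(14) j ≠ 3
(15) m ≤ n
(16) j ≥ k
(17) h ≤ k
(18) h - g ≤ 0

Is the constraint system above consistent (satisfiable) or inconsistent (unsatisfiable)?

Satisfiable

The assignment m = 4, n = 6, k = 5, j = 5, h = 4, g = 4 works:
  constraint 1 holds since j + h = 9.
  constraint 2 holds since m - g = 0.
The rest check out directly.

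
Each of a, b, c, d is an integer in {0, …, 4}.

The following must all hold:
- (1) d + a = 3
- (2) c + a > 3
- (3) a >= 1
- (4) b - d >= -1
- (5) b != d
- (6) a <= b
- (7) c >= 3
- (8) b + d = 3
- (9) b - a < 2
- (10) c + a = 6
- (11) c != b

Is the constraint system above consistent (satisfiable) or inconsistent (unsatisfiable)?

Try a = 2, b = 2, c = 4, d = 1.
Check constraint 1: d + a = 3; constraint 2: c + a = 6; constraint 4: b - d = 1. The remaining constraints are straightforward to verify.

Satisfiable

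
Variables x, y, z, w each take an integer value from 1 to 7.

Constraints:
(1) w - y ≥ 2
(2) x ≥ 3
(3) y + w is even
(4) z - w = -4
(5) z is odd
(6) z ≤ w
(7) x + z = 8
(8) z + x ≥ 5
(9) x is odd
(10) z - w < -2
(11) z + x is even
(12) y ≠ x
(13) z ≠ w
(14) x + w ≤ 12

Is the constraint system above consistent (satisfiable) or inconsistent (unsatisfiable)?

Satisfiable

Take x = 7, y = 3, z = 1, w = 5. Then constraint 1: w - y = 2; constraint 4: z - w = -4; constraint 7: x + z = 8, and every other listed constraint is also met.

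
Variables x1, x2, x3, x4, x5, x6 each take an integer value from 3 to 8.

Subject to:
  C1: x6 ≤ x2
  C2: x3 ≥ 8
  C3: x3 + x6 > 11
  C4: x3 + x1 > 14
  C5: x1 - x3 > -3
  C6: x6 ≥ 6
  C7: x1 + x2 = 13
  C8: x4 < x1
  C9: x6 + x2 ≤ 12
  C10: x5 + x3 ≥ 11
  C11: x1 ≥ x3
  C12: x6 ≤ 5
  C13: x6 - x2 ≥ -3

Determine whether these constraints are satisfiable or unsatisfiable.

From constraints 2 and 11: x1 ≥ x3 ≥ 8. From constraints 1 and 6: x2 ≥ x6 ≥ 6. Hence x1 + x2 ≥ 14. But constraint 7 requires x1 + x2 = 13, and 13 < 14. Contradiction.

Unsatisfiable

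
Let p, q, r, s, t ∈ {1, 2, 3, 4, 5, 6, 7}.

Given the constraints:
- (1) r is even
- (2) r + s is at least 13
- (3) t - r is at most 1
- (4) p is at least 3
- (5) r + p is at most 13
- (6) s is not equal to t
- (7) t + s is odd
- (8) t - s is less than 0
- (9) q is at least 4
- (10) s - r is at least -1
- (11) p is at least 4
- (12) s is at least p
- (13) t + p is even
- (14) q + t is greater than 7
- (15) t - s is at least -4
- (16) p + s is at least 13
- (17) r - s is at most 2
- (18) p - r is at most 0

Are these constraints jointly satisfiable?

Setting (p, q, r, s, t) = (6, 4, 6, 7, 6) satisfies everything: constraint 2: r + s = 13; constraint 3: t - r = 0; constraint 5: r + p = 12, and the others follow.

Satisfiable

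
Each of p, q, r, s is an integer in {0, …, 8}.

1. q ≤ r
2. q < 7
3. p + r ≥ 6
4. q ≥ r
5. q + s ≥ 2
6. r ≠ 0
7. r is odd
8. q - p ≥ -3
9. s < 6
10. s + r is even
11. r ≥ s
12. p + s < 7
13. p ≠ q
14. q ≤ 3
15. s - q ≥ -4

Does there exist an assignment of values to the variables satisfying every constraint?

Satisfiable

One satisfying assignment is p = 4, q = 3, r = 3, s = 1.
For the less obvious constraints — constraint 3: p + r = 7; constraint 5: q + s = 4 — and the others hold by inspection.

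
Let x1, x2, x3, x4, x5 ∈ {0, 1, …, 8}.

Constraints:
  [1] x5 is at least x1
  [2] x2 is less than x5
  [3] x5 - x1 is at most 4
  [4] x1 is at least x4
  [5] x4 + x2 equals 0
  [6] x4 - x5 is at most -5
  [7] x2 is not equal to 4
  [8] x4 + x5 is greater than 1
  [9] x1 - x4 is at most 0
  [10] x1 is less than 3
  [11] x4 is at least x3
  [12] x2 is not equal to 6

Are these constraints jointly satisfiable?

Unsatisfiable

Constraints 3, 6, and 9 give x1 − x5 ≥ -4, x5 − x4 ≥ 5, x4 − x1 ≥ 0.
Adding all 3 inequalities: the left sides telescope to 0, and the right sides sum to (-4) + 5 + 0 = 1. So 0 ≥ 1, which is false.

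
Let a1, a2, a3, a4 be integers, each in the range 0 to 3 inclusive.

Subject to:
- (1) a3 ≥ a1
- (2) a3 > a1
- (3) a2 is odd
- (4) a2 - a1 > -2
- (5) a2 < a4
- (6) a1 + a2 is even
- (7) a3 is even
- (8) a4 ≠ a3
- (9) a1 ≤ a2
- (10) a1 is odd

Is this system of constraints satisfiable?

Try a1 = 1, a2 = 1, a3 = 2, a4 = 3.
Check constraint 3: a2 = 1 is odd; constraint 4: a2 - a1 = 0; constraint 6: a1 + a2 = 2 is even. The remaining constraints are straightforward to verify.

Satisfiable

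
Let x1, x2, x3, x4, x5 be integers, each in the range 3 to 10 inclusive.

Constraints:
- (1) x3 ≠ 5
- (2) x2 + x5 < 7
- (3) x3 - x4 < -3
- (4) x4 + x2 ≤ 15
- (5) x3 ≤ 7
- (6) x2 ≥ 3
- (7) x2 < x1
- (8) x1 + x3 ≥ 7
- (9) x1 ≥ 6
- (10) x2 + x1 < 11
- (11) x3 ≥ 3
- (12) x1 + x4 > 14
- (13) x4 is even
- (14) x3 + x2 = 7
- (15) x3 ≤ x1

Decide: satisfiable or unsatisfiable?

Satisfiable

Take x1 = 6, x2 = 3, x3 = 4, x4 = 10, x5 = 3. Then constraint 2: x2 + x5 = 6; constraint 3: x3 - x4 = -6, and every other listed constraint is also met.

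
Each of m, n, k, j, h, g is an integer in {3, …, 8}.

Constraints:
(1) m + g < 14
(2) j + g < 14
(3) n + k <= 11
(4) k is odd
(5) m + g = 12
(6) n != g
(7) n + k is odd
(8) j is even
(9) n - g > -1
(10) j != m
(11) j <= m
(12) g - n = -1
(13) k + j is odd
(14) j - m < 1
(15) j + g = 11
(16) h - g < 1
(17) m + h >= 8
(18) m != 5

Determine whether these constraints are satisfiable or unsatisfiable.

Satisfiable

Take m = 7, n = 6, k = 3, j = 6, h = 3, g = 5. Then constraint 1: m + g = 12; constraint 2: j + g = 11; constraint 3: n + k = 9, and every other listed constraint is also met.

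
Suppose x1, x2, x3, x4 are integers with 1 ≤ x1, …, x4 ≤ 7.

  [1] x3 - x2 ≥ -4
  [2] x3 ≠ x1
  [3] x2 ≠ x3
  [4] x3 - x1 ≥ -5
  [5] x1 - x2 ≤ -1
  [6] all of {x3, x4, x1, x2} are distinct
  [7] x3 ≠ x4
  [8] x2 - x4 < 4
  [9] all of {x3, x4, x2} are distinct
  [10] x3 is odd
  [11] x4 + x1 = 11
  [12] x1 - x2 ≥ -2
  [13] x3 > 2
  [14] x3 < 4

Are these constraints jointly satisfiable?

Satisfiable

The assignment x1 = 6, x2 = 7, x3 = 3, x4 = 5 works:
  constraint 1 holds since x3 - x2 = -4.
  constraint 4 holds since x3 - x1 = -3.
The rest check out directly.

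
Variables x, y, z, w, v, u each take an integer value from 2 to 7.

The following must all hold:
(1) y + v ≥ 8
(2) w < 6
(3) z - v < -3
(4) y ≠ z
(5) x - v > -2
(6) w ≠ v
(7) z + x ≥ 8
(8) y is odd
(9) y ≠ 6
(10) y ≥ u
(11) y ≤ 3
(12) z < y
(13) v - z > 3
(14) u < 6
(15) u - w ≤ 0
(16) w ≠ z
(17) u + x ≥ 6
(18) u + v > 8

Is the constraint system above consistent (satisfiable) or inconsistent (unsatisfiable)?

Satisfiable

Try x = 6, y = 3, z = 2, w = 3, v = 6, u = 3.
Check constraint 1: y + v = 9; constraint 3: z - v = -4; constraint 5: x - v = 0. The remaining constraints are straightforward to verify.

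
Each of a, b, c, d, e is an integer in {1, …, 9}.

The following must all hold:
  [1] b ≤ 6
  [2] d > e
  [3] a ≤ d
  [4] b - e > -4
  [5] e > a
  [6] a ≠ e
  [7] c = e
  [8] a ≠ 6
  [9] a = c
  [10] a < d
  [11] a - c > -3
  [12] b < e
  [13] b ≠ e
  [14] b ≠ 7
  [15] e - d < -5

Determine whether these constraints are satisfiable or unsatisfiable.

From constraints 7 and 9, a = c = e, so a = e. But constraint 6 says a ≠ e. Contradiction.

Unsatisfiable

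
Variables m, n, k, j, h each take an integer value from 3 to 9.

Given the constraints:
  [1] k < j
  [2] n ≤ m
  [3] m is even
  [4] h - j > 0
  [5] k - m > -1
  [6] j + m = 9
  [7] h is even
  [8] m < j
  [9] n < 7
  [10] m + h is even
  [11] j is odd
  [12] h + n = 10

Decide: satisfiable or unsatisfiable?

Satisfiable

Try m = 4, n = 4, k = 4, j = 5, h = 6.
Check constraint 4: h - j = 1; constraint 5: k - m = 0. The remaining constraints are straightforward to verify.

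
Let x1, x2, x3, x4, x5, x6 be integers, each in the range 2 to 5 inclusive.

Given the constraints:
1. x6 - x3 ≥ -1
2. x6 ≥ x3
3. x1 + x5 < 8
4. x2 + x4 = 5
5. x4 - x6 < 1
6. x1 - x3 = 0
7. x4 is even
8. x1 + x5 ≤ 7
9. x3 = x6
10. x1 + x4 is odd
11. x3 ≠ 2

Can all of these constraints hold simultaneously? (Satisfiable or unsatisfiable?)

Satisfiable

Setting (x1, x2, x3, x4, x5, x6) = (3, 3, 3, 2, 4, 3) satisfies everything: constraint 1: x6 - x3 = 0; constraint 3: x1 + x5 = 7, and the others follow.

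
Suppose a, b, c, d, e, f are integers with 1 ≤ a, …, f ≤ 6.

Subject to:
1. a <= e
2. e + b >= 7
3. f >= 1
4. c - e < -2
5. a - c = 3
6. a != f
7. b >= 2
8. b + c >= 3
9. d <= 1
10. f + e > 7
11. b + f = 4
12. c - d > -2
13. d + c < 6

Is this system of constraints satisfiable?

Try a = 5, b = 2, c = 2, d = 1, e = 6, f = 2.
Check constraint 2: e + b = 8; constraint 4: c - e = -4. The remaining constraints are straightforward to verify.

Satisfiable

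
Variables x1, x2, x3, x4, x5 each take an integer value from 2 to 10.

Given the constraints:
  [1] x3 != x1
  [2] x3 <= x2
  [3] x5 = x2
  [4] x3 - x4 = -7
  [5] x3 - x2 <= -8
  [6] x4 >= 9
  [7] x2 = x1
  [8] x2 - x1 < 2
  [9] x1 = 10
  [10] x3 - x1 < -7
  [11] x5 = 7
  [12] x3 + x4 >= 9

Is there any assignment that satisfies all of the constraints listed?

Constraint 11 fixes x5 = 7 and constraint 9 fixes x1 = 10. Constraints 3 and 7 give x5 = x2 = x1, so x5 = x1. But 7 ≠ 10 — contradiction.

Unsatisfiable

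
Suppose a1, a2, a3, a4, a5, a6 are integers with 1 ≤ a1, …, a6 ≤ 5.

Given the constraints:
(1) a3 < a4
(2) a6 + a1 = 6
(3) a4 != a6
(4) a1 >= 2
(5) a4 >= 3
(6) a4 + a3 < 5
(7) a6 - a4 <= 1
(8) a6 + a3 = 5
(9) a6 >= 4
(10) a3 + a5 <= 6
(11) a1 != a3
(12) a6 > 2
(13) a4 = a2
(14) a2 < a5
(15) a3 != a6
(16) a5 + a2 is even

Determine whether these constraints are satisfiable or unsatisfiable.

Satisfiable

Try a1 = 2, a2 = 3, a3 = 1, a4 = 3, a5 = 5, a6 = 4.
Check constraint 2: a6 + a1 = 6; constraint 6: a4 + a3 = 4; constraint 7: a6 - a4 = 1. The remaining constraints are straightforward to verify.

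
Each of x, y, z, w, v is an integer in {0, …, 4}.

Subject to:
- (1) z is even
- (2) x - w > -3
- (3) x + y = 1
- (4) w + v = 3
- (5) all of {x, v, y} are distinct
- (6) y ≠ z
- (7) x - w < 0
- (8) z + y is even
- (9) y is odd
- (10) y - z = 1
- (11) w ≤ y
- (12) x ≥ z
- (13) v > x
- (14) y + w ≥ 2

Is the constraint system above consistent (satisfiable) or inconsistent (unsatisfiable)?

Unsatisfiable

Constraint 1 makes z even and constraint 9 makes y odd, so z + y must be odd. Constraint 8 says z + y is even — contradiction.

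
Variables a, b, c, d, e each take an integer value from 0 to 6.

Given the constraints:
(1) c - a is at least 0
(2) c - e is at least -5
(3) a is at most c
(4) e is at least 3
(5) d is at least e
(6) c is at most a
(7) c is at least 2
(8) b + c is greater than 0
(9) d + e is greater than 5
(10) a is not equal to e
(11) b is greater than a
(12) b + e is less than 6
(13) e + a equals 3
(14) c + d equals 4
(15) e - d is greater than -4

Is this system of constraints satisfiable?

From constraint 7: c ≥ 2. From constraints 4 and 5: d ≥ e ≥ 3. Hence c + d ≥ 5. But constraint 14 requires c + d = 4, and 4 < 5. Contradiction.

Unsatisfiable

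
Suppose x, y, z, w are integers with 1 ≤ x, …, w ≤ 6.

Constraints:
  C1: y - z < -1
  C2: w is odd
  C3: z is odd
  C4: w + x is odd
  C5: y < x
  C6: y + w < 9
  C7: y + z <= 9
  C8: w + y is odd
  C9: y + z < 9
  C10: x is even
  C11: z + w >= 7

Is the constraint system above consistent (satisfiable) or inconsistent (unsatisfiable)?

Satisfiable

Take x = 6, y = 2, z = 5, w = 5. Then constraint 1: y - z = -3; constraint 6: y + w = 7; constraint 7: y + z = 7, and every other listed constraint is also met.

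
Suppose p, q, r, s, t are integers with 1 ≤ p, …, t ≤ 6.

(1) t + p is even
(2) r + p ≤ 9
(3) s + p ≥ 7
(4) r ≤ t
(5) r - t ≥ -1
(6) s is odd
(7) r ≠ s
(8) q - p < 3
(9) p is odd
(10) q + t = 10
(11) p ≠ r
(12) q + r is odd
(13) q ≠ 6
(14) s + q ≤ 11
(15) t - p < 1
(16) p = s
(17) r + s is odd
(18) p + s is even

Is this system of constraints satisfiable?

Try p = 5, q = 5, r = 4, s = 5, t = 5.
Check constraint 2: r + p = 9; constraint 3: s + p = 10; constraint 5: r - t = -1. The remaining constraints are straightforward to verify.

Satisfiable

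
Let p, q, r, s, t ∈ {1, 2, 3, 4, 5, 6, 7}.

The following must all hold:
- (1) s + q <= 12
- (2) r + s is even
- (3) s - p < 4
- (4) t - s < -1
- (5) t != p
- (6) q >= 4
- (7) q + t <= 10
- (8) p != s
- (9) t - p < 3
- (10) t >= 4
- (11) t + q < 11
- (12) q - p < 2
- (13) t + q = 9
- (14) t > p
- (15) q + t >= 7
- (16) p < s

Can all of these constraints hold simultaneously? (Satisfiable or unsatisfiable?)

Satisfiable

One satisfying assignment is p = 4, q = 4, r = 7, s = 7, t = 5.
For the less obvious constraints — constraint 1: s + q = 11; constraint 3: s - p = 3 — and the others hold by inspection.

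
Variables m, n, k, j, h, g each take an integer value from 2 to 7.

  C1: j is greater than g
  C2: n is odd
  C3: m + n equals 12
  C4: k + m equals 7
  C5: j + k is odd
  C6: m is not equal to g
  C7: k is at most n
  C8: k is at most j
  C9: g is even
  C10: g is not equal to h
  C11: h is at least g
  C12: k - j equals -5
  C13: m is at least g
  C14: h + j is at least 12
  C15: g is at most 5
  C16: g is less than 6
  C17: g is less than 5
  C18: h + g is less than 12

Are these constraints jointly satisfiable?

Try m = 5, n = 7, k = 2, j = 7, h = 7, g = 4.
Check constraint 3: m + n = 12; constraint 4: k + m = 7. The remaining constraints are straightforward to verify.

Satisfiable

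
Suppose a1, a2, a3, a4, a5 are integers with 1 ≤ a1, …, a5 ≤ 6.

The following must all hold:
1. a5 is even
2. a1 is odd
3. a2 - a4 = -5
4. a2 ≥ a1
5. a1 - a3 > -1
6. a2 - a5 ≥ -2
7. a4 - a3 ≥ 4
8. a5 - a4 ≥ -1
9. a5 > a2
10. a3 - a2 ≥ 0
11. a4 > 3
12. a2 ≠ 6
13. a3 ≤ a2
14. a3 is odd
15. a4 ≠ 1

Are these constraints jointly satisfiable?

Constraints 6, 7, 8, and 10 give a4 − a3 ≥ 4, a3 − a2 ≥ 0, a2 − a5 ≥ -2, a5 − a4 ≥ -1.
Adding all 4 inequalities: the left sides telescope to 0, and the right sides sum to 4 + 0 + (-2) + (-1) = 1. So 0 ≥ 1, which is false.

Unsatisfiable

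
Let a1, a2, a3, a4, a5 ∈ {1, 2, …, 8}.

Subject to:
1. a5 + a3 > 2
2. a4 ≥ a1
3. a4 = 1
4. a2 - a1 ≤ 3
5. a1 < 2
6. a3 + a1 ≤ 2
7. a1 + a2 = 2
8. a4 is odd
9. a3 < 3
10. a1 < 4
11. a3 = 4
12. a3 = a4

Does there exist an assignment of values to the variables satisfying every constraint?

Unsatisfiable

Constraint 11 fixes a3 = 4 and constraint 3 fixes a4 = 1, but constraint 12 requires a3 = a4. Since 4 ≠ 1, contradiction.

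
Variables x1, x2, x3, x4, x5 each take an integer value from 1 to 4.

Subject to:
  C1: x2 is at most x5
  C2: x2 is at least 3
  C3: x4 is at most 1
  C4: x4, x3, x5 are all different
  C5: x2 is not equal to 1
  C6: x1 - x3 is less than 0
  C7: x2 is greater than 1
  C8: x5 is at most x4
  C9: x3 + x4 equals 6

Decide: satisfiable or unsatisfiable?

Unsatisfiable

From constraints 1 and 2: x5 ≥ x2 and x2 ≥ 3, so x5 ≥ 3. From constraints 3 and 8: x5 ≤ x4 and x4 ≤ 1, so x5 ≤ 1. But 1 < 3, so no value of x5 works.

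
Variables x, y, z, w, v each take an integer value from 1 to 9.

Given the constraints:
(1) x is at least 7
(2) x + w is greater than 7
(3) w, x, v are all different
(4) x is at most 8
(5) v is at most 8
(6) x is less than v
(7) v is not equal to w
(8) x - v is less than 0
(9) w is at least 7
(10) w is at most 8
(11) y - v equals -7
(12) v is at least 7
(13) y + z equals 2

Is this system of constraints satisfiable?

Constraints 1, 4, 5, 9, 10, and 12 confine each of w, x, v to the 2 values {7, 8}.
Constraint 3 requires all 3 of them to be distinct, but only 2 values are available — impossible by the pigeonhole principle.

Unsatisfiable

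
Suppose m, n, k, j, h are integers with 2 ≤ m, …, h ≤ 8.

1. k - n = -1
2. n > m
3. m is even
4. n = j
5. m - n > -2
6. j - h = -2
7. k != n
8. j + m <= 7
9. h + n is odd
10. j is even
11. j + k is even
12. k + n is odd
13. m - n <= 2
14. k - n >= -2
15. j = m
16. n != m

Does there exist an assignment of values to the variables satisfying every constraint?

Unsatisfiable

From constraints 4 and 15, n = j = m, so n = m. But constraint 16 says n ≠ m. Contradiction.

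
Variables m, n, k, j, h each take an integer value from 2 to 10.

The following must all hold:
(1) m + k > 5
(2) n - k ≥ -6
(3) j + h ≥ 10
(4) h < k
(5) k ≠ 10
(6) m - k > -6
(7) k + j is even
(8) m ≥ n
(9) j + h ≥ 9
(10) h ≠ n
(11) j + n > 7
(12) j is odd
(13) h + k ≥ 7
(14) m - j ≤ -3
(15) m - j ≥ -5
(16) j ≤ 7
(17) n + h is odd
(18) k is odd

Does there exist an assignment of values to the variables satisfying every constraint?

Satisfiable

Setting (m, n, k, j, h) = (2, 2, 5, 7, 3) satisfies everything: constraint 1: m + k = 7; constraint 2: n - k = -3, and the others follow.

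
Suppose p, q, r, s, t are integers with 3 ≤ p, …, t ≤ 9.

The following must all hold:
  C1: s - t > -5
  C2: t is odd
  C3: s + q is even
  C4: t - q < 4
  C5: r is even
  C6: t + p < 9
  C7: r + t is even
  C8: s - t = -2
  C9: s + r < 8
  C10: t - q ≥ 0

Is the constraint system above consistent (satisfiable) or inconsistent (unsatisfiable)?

Constraint 5 makes r even and constraint 2 makes t odd, so r + t must be odd. Constraint 7 says r + t is even — contradiction.

Unsatisfiable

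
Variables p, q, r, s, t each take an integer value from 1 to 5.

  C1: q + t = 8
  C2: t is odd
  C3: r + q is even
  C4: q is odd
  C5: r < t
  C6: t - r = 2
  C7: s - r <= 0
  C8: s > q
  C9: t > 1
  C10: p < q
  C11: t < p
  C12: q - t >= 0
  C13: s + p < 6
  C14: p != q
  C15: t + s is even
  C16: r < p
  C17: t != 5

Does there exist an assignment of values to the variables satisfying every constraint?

Unsatisfiable

Constraints 5, 7, 8, 10, and 11 give t < p, p < q, q < s, s ≤ r, r < t. Chaining: t < p < q < s ≤ r < t, which forces t < t — impossible.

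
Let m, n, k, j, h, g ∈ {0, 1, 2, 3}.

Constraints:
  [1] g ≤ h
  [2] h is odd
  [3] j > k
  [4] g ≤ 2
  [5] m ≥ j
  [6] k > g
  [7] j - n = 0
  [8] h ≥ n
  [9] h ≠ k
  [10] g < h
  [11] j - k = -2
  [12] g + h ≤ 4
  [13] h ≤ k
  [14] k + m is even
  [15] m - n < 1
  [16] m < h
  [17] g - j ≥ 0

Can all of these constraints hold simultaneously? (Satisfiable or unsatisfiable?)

Unsatisfiable

Constraints 3, 6, and 17 give k < j, j ≤ g, g < k. Chaining: k < j ≤ g < k, which forces k < k — impossible.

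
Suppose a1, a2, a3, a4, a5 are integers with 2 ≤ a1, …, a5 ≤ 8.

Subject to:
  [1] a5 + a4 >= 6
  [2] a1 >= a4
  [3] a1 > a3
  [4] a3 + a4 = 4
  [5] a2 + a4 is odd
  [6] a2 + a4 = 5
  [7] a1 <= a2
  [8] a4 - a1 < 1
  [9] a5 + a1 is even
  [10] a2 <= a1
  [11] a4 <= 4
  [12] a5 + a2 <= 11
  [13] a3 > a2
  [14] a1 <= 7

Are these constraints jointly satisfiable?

Constraints 3, 7, and 13 give a2 < a3, a3 < a1, a1 ≤ a2. Chaining: a2 < a3 < a1 ≤ a2, which forces a2 < a2 — impossible.

Unsatisfiable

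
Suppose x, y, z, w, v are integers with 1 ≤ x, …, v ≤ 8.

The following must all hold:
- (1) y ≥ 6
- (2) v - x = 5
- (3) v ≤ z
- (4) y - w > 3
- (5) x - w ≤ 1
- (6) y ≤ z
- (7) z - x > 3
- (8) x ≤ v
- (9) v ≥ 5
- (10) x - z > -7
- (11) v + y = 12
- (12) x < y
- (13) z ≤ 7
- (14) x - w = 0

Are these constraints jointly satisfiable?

Setting (x, y, z, w, v) = (1, 6, 6, 1, 6) satisfies everything: constraint 2: v - x = 5; constraint 4: y - w = 5; constraint 5: x - w = 0, and the others follow.

Satisfiable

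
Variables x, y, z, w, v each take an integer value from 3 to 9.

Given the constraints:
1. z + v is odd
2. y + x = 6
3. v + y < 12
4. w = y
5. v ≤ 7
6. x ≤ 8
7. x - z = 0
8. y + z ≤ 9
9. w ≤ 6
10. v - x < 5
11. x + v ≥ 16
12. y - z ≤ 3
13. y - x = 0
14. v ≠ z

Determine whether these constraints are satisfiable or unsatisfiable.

From constraint 6: x ≤ 8. From constraint 5: v ≤ 7. Hence x + v ≤ 15. But constraint 11 requires x + v ≥ 16, and 16 > 15. Contradiction.

Unsatisfiable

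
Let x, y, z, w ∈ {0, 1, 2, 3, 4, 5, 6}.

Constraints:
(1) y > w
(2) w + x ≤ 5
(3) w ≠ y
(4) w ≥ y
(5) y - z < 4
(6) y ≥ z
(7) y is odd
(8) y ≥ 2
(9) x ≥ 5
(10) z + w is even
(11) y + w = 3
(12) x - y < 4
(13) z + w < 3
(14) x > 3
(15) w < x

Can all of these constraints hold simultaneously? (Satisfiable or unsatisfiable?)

Unsatisfiable

From constraints 4 and 8: w ≥ y ≥ 2. From constraint 9: x ≥ 5. Hence w + x ≥ 7. But constraint 2 requires w + x ≤ 5, and 5 < 7. Contradiction.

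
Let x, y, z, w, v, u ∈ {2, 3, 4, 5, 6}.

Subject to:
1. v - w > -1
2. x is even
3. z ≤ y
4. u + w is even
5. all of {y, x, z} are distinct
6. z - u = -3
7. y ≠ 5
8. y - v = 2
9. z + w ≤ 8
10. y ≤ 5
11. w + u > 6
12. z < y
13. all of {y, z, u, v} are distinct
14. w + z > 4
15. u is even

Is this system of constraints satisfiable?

Setting (x, y, z, w, v, u) = (6, 4, 3, 2, 2, 6) satisfies everything: constraint 1: v - w = 0; constraint 6: z - u = -3, and the others follow.

Satisfiable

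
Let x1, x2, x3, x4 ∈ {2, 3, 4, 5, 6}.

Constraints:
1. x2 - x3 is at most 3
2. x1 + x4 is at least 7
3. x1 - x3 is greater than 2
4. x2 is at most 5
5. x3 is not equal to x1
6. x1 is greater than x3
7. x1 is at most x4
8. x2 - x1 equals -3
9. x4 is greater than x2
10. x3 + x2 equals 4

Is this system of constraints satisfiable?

Satisfiable

Take x1 = 5, x2 = 2, x3 = 2, x4 = 5. Then constraint 1: x2 - x3 = 0; constraint 2: x1 + x4 = 10; constraint 3: x1 - x3 = 3, and every other listed constraint is also met.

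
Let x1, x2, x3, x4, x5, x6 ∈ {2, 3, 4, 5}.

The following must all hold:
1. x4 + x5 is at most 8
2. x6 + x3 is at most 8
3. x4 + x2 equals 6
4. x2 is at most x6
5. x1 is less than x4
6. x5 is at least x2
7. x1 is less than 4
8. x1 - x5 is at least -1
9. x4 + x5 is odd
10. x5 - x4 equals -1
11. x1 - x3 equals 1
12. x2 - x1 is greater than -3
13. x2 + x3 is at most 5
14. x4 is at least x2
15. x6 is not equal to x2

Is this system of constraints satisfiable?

Take x1 = 3, x2 = 2, x3 = 2, x4 = 4, x5 = 3, x6 = 5. Then constraint 1: x4 + x5 = 7; constraint 2: x6 + x3 = 7; constraint 3: x4 + x2 = 6, and every other listed constraint is also met.

Satisfiable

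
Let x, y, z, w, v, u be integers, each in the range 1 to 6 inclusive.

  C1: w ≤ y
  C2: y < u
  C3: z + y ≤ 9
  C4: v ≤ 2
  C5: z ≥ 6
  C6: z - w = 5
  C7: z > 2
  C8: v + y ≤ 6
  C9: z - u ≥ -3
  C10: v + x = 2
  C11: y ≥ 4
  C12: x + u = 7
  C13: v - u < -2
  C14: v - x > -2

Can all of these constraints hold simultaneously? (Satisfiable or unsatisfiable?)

From constraint 5: z ≥ 6. From constraint 11: y ≥ 4. Hence z + y ≥ 10. But constraint 3 requires z + y ≤ 9, and 9 < 10. Contradiction.

Unsatisfiable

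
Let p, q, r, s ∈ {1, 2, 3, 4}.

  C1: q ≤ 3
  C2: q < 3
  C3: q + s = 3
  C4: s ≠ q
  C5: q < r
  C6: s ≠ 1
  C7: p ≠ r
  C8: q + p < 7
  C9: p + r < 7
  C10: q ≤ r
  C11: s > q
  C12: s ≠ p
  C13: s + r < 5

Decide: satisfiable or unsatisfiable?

Setting (p, q, r, s) = (4, 1, 2, 2) satisfies everything: constraint 3: q + s = 3; constraint 8: q + p = 5, and the others follow.

Satisfiable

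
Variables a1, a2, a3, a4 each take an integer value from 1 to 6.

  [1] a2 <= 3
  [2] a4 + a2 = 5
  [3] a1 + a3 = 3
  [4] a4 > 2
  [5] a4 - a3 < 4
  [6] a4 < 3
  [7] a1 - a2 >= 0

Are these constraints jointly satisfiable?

Unsatisfiable

From constraint 4: a4 ≥ 3. From constraint 6: a4 ≤ 2. But 2 < 3, so no value of a4 works.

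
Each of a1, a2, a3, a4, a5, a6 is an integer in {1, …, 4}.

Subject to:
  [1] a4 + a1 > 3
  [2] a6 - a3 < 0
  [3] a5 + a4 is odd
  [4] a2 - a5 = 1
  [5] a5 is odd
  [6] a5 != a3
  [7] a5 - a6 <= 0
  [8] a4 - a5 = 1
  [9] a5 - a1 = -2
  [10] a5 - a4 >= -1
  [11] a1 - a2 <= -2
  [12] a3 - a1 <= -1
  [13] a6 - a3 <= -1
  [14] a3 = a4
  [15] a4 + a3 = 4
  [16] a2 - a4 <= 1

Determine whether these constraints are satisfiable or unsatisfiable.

Constraints 7, 10, 11, 12, 13, and 16 give a3 − a6 ≥ 1, a6 − a5 ≥ 0, a5 − a4 ≥ -1, a4 − a2 ≥ -1, a2 − a1 ≥ 2, a1 − a3 ≥ 1.
Adding all 6 inequalities: the left sides telescope to 0, and the right sides sum to 1 + 0 + (-1) + (-1) + 2 + 1 = 2. So 0 ≥ 2, which is false.

Unsatisfiable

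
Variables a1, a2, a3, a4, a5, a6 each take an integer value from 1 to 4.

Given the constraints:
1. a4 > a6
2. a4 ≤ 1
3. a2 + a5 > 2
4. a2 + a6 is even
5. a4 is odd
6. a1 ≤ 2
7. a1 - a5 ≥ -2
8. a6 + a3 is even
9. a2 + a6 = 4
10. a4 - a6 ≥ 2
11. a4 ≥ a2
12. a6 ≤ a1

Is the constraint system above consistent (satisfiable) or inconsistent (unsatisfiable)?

From constraints 2 and 11: a2 ≤ a4 ≤ 1. From constraints 6 and 12: a6 ≤ a1 ≤ 2. Hence a2 + a6 ≤ 3. But constraint 9 requires a2 + a6 = 4, and 4 > 3. Contradiction.

Unsatisfiable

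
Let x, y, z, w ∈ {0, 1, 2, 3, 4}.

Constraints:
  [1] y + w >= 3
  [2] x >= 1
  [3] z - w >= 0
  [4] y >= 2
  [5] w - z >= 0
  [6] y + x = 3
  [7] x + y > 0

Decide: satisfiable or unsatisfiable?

Try x = 1, y = 2, z = 3, w = 3.
Check constraint 1: y + w = 5; constraint 3: z - w = 0; constraint 5: w - z = 0. The remaining constraints are straightforward to verify.

Satisfiable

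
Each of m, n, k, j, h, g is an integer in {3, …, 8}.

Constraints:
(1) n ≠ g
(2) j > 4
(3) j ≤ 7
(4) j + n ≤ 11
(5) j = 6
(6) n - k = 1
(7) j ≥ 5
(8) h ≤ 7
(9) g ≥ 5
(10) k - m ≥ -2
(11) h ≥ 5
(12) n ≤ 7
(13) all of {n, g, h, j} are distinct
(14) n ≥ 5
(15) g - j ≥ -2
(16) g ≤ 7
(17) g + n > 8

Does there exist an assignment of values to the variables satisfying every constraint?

Constraints 3, 7, 8, 9, 11, 12, 14, and 16 confine each of n, g, h, j to the 3 values {5, …, 7}.
Constraint 13 requires all 4 of them to be distinct, but only 3 values are available — impossible by the pigeonhole principle.

Unsatisfiable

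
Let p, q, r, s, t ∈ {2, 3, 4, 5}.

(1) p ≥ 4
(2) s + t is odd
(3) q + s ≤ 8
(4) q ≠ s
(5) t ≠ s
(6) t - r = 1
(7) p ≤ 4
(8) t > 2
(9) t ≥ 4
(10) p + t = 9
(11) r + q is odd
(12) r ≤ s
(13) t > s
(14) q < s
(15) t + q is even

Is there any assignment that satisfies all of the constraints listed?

Satisfiable

The assignment p = 4, q = 3, r = 4, s = 4, t = 5 works:
  constraint 3 holds since q + s = 7.
  constraint 6 holds since t - r = 1.
  constraint 10 holds since p + t = 9.
The rest check out directly.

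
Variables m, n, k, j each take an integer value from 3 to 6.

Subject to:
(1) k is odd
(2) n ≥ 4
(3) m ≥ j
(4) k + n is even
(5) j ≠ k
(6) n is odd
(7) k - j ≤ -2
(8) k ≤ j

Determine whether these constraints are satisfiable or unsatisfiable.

One satisfying assignment is m = 5, n = 5, k = 3, j = 5.
For the less obvious constraints — constraint 1: k = 3 is odd; constraint 7: k - j = -2 — and the others hold by inspection.

Satisfiable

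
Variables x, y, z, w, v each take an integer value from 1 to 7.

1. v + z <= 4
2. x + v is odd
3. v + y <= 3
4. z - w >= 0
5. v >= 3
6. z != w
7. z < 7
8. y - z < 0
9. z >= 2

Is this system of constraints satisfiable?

From constraint 5: v ≥ 3. From constraint 9: z ≥ 2. Hence v + z ≥ 5. But constraint 1 requires v + z ≤ 4, and 4 < 5. Contradiction.

Unsatisfiable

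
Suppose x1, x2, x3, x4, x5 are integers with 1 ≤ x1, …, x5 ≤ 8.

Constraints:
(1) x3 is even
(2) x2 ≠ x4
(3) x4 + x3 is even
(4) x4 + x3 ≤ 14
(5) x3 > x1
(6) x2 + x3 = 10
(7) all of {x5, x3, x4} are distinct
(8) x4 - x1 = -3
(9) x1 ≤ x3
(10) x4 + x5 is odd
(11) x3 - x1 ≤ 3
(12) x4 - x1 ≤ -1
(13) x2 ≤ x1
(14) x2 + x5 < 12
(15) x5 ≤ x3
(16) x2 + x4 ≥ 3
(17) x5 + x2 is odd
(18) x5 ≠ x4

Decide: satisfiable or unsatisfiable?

Satisfiable

One satisfying assignment is x1 = 7, x2 = 2, x3 = 8, x4 = 4, x5 = 7.
For the less obvious constraints — constraint 4: x4 + x3 = 12; constraint 6: x2 + x3 = 10; constraint 8: x4 - x1 = -3 — and the others hold by inspection.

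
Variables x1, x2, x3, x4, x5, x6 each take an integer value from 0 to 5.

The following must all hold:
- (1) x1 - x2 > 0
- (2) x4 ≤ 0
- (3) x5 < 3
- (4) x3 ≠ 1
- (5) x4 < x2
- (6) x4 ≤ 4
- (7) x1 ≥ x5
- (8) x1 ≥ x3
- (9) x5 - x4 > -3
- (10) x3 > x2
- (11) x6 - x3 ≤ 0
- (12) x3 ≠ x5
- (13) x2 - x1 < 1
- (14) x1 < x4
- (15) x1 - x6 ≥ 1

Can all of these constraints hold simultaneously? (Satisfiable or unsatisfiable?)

Constraints 5, 8, 10, and 14 give x3 ≤ x1, x1 < x4, x4 < x2, x2 < x3. Chaining: x3 ≤ x1 < x4 < x2 < x3, which forces x3 < x3 — impossible.

Unsatisfiable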